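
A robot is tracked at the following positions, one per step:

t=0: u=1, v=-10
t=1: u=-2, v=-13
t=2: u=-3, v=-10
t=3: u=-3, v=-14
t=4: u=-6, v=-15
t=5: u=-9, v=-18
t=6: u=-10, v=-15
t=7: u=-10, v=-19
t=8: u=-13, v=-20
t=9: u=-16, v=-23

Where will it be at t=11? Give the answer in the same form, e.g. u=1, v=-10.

u=-17, v=-24

Differencing gives (-3, -3), (-1, +3), (+0, -4), (-3, -1), (-3, -3), (-1, +3), (+0, -4), (-3, -1), (-3, -3). This is the pattern (-3, -3), (-1, +3), (+0, -4), (-3, -1) repeated.
step 10: apply (-1, +3) → u=-17, v=-20
step 11: apply (+0, -4) → u=-17, v=-24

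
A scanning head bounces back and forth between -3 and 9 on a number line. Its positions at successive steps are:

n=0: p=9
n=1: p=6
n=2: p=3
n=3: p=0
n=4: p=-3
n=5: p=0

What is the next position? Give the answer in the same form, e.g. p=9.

The value travels 3 per step and bounces off the walls at -3 and 9.
  step 6: 0 → 3

p=3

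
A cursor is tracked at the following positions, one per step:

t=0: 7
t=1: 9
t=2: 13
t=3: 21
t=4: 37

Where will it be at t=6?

133

Consecutive displacements +2, +4, +8, +16 scale by a factor of 2 each step.
step 5: 37 + 32 → 69
step 6: 69 + 64 → 133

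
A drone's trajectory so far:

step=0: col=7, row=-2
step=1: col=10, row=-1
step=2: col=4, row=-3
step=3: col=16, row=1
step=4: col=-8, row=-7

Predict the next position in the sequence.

col=40, row=9

Consecutive displacements (+3,+1), (-6,-2), (+12,+4), (-24,-8) scale by a factor of -2 each step.
step 5: col=-8, row=-7 + (+48,+16) → col=40, row=9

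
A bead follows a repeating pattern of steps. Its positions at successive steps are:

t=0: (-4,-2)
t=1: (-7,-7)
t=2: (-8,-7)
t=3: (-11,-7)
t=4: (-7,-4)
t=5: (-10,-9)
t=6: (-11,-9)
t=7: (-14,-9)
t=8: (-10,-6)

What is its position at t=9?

The moves between consecutive positions are (-3,-5), (-1,+0), (-3,+0), (+4,+3), (-3,-5), (-1,+0), (-3,+0), (+4,+3); they repeat the 4-cycle [(-3,-5), (-1,+0), (-3,+0), (+4,+3)].
step 9: apply (-3,-5) → (-13,-11)

(-13,-11)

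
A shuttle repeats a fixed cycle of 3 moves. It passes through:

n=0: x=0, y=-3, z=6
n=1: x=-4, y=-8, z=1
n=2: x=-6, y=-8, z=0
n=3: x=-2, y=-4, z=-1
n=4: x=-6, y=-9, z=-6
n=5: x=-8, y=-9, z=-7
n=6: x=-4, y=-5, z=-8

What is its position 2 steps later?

Differencing gives (-4, -5, -5), (-2, +0, -1), (+4, +4, -1), (-4, -5, -5), (-2, +0, -1), (+4, +4, -1). This is the pattern (-4, -5, -5), (-2, +0, -1), (+4, +4, -1) repeated.
step 7: apply (-4, -5, -5) → x=-8, y=-10, z=-13
step 8: apply (-2, +0, -1) → x=-10, y=-10, z=-14

x=-10, y=-10, z=-14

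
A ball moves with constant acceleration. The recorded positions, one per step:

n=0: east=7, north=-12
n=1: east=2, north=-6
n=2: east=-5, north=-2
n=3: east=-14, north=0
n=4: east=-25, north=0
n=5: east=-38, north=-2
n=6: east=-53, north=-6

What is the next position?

east=-70, north=-12

Taking differences between consecutive positions: (-5, +6), (-7, +4), (-9, +2), (-11, +0), (-13, -2), (-15, -4). These grow by (-2, -2) each step.
step 7: east=-53, north=-6 + (-17, -6) → east=-70, north=-12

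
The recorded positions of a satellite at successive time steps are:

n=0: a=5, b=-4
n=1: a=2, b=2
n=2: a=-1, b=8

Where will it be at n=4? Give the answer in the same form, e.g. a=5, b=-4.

a=-7, b=20

Constant displacement of (-3, +6) per step.
step 3: a=-1, b=8 + (-3, +6) → a=-4, b=14
step 4: a=-4, b=14 + (-3, +6) → a=-7, b=20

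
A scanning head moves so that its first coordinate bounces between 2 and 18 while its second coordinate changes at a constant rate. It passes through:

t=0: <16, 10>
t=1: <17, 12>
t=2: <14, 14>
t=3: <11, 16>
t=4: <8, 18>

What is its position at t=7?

<5, 24>

The first coordinate travels 3 per step and bounces off the walls at 2 and 18.
  step 5: 8 → 5
  step 6: 5 → 2
  step 7: 2 → 5
The second coordinate changes by +2 each step: at step 7 it is 24.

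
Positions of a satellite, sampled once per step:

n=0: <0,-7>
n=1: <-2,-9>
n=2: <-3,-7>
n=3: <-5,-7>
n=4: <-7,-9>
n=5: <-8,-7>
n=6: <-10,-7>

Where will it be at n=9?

Step-to-step displacements: <-2,-2>, <-1,+2>, <-2,+0>, <-2,-2>, <-1,+2>, <-2,+0> — a repeating cycle of length 3.
step 7: apply <-2,-2> → <-12,-9>
step 8: apply <-1,+2> → <-13,-7>
step 9: apply <-2,+0> → <-15,-7>

<-15,-7>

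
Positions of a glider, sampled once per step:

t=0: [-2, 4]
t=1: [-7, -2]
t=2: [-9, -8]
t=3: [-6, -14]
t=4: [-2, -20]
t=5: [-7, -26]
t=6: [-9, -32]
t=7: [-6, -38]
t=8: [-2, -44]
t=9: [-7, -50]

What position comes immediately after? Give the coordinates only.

The first coordinate repeats the cycle [-2, -7, -9, -6] with period 4; step 10 mod 4 = 2, giving -9.
The second coordinate changes by -6 each step, so at step 10 it is 4 + 10·(-6) = -56.

[-9, -56]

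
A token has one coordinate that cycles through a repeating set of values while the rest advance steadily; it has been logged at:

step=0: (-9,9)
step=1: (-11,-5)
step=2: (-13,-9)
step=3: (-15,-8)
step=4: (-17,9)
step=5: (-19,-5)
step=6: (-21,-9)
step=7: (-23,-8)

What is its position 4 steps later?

First: linear, -2 per step → -31 at step 11.
Second: cycles through 9, -5, -9, -8 every 4 steps. Step 11 lands at position 3 of the cycle → -8.

(-31,-8)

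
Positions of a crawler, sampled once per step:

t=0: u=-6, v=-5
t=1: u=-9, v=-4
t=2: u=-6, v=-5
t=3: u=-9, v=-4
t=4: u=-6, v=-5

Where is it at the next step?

The jumps are (-3, +1), (+3, -1), (-3, +1), (+3, -1) — a geometric progression with ratio -1.
step 5: u=-6, v=-5 + (-3, +1) → u=-9, v=-4

u=-9, v=-4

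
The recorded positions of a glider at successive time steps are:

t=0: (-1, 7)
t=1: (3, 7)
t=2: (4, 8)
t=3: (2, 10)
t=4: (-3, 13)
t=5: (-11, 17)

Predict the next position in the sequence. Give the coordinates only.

Successive displacements: (+4, +0), (+1, +1), (-2, +2), (-5, +3), (-8, +4) — each changes by (-3, +1).
step 6: (-11, 17) + (-11, +5) → (-22, 22)

(-22, 22)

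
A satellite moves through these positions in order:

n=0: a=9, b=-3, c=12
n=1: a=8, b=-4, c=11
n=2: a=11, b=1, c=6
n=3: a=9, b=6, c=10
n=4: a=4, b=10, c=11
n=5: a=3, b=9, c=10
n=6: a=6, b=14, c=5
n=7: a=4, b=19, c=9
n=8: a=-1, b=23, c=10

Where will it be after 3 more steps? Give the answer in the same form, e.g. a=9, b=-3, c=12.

a=-1, b=32, c=8

Differencing gives (-1, -1, -1), (+3, +5, -5), (-2, +5, +4), (-5, +4, +1), (-1, -1, -1), (+3, +5, -5), (-2, +5, +4), (-5, +4, +1). This is the pattern (-1, -1, -1), (+3, +5, -5), (-2, +5, +4), (-5, +4, +1) repeated.
step 9: apply (-1, -1, -1) → a=-2, b=22, c=9
step 10: apply (+3, +5, -5) → a=1, b=27, c=4
step 11: apply (-2, +5, +4) → a=-1, b=32, c=8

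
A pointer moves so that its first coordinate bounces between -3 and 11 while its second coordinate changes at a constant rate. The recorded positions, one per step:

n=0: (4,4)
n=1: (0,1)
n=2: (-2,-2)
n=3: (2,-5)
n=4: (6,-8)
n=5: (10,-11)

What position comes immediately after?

(8,-14)

The first coordinate travels 4 per step and bounces off the walls at -3 and 11.
  step 6: 10 → 8
The second coordinate changes by -3 each step: at step 6 it is -14.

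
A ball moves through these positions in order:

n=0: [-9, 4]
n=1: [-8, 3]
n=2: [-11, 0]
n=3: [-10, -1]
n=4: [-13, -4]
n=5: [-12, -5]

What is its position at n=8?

[-17, -12]

The moves between consecutive positions are [+1, -1], [-3, -3], [+1, -1], [-3, -3], [+1, -1]; they repeat the 2-cycle [[+1, -1], [-3, -3]].
step 6: apply [-3, -3] → [-15, -8]
step 7: apply [+1, -1] → [-14, -9]
step 8: apply [-3, -3] → [-17, -12]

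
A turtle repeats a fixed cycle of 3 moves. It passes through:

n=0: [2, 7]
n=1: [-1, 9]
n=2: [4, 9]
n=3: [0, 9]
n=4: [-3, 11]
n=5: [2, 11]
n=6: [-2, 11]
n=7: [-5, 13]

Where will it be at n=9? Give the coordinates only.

Differencing gives [-3, +2], [+5, +0], [-4, +0], [-3, +2], [+5, +0], [-4, +0], [-3, +2]. This is the pattern [-3, +2], [+5, +0], [-4, +0] repeated.
step 8: apply [+5, +0] → [0, 13]
step 9: apply [-4, +0] → [-4, 13]

[-4, 13]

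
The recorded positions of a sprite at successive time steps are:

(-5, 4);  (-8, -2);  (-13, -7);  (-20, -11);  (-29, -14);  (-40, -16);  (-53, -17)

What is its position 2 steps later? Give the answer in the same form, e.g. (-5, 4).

(-85, -16)

First differences are (-3, -6), (-5, -5), (-7, -4), (-9, -3), (-11, -2), (-13, -1); their common second difference is (-2, +1) (constant acceleration).
step 7: (-53, -17) + (-15, +0) → (-68, -17)
step 8: (-68, -17) + (-17, +1) → (-85, -16)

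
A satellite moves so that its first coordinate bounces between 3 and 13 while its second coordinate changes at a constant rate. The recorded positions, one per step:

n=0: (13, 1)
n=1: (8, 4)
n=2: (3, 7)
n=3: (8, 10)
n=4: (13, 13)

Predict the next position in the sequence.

(8, 16)

The first coordinate travels 5 per step and bounces off the walls at 3 and 13.
  step 5: 13 → 8
The second coordinate changes by +3 each step: at step 5 it is 16.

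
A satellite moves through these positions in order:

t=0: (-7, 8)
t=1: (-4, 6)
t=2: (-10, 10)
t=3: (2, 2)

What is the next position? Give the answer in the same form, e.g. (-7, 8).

Consecutive displacements (+3, -2), (-6, +4), (+12, -8) scale by a factor of -2 each step.
step 4: (2, 2) + (-24, +16) → (-22, 18)

(-22, 18)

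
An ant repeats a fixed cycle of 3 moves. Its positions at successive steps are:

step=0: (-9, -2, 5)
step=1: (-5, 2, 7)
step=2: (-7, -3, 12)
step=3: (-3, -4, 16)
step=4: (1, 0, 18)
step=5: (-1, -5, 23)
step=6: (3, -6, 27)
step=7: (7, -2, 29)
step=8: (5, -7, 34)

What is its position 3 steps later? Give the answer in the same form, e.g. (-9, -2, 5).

(11, -9, 45)

Step-to-step displacements: (+4, +4, +2), (-2, -5, +5), (+4, -1, +4), (+4, +4, +2), (-2, -5, +5), (+4, -1, +4), (+4, +4, +2), (-2, -5, +5) — a repeating cycle of length 3.
step 9: apply (+4, -1, +4) → (9, -8, 38)
step 10: apply (+4, +4, +2) → (13, -4, 40)
step 11: apply (-2, -5, +5) → (11, -9, 45)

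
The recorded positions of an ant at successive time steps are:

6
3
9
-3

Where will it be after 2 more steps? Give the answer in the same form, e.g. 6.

Step-to-step displacements: -3, +6, -12; each is -2× the previous.
step 4: -3 + 24 → 21
step 5: 21 − 48 → -27

-27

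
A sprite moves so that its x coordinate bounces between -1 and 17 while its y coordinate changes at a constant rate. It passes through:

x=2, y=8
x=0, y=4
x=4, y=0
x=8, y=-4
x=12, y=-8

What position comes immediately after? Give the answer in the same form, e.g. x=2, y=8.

The x coordinate reflects between -1 and 17, moving 4 per step.
  step 5: 12 → 16
The y coordinate changes by -4 each step: at step 5 it is -12.

x=16, y=-12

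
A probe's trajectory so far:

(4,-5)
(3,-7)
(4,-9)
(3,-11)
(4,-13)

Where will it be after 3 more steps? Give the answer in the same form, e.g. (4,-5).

The first coordinate repeats the cycle [4, 3] with period 2; step 7 mod 2 = 1, giving 3.
The second coordinate changes by -2 each step, so at step 7 it is -5 + 7·(-2) = -19.

(3,-19)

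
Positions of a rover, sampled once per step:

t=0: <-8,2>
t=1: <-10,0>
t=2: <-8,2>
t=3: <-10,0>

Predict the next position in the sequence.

<-8,2>

Step-to-step displacements: <-2,-2>, <+2,+2>, <-2,-2>; each is -1× the previous.
step 4: <-10,0> + <+2,+2> → <-8,2>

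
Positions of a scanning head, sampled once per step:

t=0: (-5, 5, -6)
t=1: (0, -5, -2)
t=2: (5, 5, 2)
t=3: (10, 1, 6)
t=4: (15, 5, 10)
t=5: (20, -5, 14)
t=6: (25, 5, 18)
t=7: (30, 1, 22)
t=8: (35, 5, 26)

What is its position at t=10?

(45, 5, 34)

The first coordinate changes by +5 each step, so at step 10 it is -5 + 10·(5) = 45.
The second coordinate repeats the cycle [5, -5, 5, 1] with period 4; step 10 mod 4 = 2, giving 5.
The third coordinate changes by +4 each step, so at step 10 it is -6 + 10·(4) = 34.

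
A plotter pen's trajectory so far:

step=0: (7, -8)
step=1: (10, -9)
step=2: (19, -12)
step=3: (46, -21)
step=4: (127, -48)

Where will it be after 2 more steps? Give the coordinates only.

The jumps are (+3, -1), (+9, -3), (+27, -9), (+81, -27) — a geometric progression with ratio 3.
step 5: (127, -48) + (+243, -81) → (370, -129)
step 6: (370, -129) + (+729, -243) → (1099, -372)

(1099, -372)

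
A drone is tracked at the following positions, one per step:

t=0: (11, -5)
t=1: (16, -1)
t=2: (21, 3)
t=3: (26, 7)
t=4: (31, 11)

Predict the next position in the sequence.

The position changes by (+5, +4) every step.
step 5: (31, 11) + (+5, +4) → (36, 15)

(36, 15)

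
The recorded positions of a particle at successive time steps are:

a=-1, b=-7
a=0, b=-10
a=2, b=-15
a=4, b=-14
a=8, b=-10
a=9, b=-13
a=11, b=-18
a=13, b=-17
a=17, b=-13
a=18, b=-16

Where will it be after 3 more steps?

a=26, b=-16

Step-to-step displacements: (+1, -3), (+2, -5), (+2, +1), (+4, +4), (+1, -3), (+2, -5), (+2, +1), (+4, +4), (+1, -3) — a repeating cycle of length 4.
step 10: apply (+2, -5) → a=20, b=-21
step 11: apply (+2, +1) → a=22, b=-20
step 12: apply (+4, +4) → a=26, b=-16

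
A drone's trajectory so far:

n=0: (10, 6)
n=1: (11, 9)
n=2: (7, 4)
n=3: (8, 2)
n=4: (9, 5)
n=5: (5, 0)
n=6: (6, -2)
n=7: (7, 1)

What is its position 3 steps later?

Differencing gives (+1, +3), (-4, -5), (+1, -2), (+1, +3), (-4, -5), (+1, -2), (+1, +3). This is the pattern (+1, +3), (-4, -5), (+1, -2) repeated.
step 8: apply (-4, -5) → (3, -4)
step 9: apply (+1, -2) → (4, -6)
step 10: apply (+1, +3) → (5, -3)

(5, -3)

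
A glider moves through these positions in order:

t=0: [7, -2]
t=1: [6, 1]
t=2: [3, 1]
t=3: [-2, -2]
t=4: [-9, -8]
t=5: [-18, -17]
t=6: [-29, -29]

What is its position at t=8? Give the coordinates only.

Taking differences between consecutive positions: [-1, +3], [-3, +0], [-5, -3], [-7, -6], [-9, -9], [-11, -12]. These grow by [-2, -3] each step.
step 7: [-29, -29] + [-13, -15] → [-42, -44]
step 8: [-42, -44] + [-15, -18] → [-57, -62]

[-57, -62]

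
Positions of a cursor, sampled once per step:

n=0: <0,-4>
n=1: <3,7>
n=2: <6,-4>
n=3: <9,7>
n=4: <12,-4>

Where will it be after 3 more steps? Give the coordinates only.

The first coordinate changes by +3 each step, so at step 7 it is 0 + 7·(3) = 21.
The second coordinate repeats the cycle [-4, 7] with period 2; step 7 mod 2 = 1, giving 7.

<21,7>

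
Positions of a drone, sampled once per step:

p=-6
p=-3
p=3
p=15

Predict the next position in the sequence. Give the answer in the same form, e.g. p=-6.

p=39

The jumps are +3, +6, +12 — a geometric progression with ratio 2.
step 4: 15 + 24 → p=39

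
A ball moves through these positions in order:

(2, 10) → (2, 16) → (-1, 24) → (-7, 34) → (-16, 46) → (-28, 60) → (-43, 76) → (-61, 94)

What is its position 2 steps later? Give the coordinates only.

(-106, 136)

Taking differences between consecutive positions: (+0, +6), (-3, +8), (-6, +10), (-9, +12), (-12, +14), (-15, +16), (-18, +18). These grow by (-3, +2) each step.
step 8: (-61, 94) + (-21, +20) → (-82, 114)
step 9: (-82, 114) + (-24, +22) → (-106, 136)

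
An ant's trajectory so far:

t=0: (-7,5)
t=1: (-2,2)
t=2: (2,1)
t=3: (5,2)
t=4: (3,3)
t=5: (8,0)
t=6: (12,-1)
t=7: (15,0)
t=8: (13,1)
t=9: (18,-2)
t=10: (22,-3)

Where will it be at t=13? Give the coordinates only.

(28,-4)

Differencing gives (+5,-3), (+4,-1), (+3,+1), (-2,+1), (+5,-3), (+4,-1), (+3,+1), (-2,+1), (+5,-3), (+4,-1). This is the pattern (+5,-3), (+4,-1), (+3,+1), (-2,+1) repeated.
step 11: apply (+3,+1) → (25,-2)
step 12: apply (-2,+1) → (23,-1)
step 13: apply (+5,-3) → (28,-4)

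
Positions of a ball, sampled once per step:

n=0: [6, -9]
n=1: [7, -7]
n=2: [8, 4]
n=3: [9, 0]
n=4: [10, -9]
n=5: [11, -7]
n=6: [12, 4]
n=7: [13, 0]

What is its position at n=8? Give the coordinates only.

First: linear, +1 per step → 14 at step 8.
Second: cycles through -9, -7, 4, 0 every 4 steps. Step 8 lands at position 0 of the cycle → -9.

[14, -9]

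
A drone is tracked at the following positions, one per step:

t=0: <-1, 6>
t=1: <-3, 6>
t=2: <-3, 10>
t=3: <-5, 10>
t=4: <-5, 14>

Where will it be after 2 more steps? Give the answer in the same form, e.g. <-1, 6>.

The moves between consecutive positions are <-2, +0>, <+0, +4>, <-2, +0>, <+0, +4>; they repeat the 2-cycle [<-2, +0>, <+0, +4>].
step 5: apply <-2, +0> → <-7, 14>
step 6: apply <+0, +4> → <-7, 18>

<-7, 18>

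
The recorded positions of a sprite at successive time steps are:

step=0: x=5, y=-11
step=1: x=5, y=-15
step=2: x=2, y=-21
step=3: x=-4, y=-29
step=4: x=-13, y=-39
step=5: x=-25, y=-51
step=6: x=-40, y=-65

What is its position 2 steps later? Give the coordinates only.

Taking differences between consecutive positions: (+0, -4), (-3, -6), (-6, -8), (-9, -10), (-12, -12), (-15, -14). These grow by (-3, -2) each step.
step 7: x=-40, y=-65 + (-18, -16) → x=-58, y=-81
step 8: x=-58, y=-81 + (-21, -18) → x=-79, y=-99

x=-79, y=-99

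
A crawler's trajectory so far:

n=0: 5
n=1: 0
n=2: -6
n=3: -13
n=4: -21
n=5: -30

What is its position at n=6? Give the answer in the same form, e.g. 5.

-40

Successive displacements: -5, -6, -7, -8, -9 — each changes by -1.
step 6: -30 − 10 → -40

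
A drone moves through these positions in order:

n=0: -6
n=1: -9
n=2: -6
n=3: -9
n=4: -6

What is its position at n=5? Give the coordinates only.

The jumps are -3, +3, -3, +3 — a geometric progression with ratio -1.
step 5: -6 − 3 → -9

-9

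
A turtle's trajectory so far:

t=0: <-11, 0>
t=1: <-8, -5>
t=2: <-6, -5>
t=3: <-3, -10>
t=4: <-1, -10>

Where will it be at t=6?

<4, -15>

Differencing gives <+3, -5>, <+2, +0>, <+3, -5>, <+2, +0>. This is the pattern <+3, -5>, <+2, +0> repeated.
step 5: apply <+3, -5> → <2, -15>
step 6: apply <+2, +0> → <4, -15>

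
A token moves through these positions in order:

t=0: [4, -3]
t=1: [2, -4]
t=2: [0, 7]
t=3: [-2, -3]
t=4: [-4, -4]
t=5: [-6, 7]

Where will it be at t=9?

[-14, -3]

The first coordinate changes by -2 each step, so at step 9 it is 4 + 9·(-2) = -14.
The second coordinate repeats the cycle [-3, -4, 7] with period 3; step 9 mod 3 = 0, giving -3.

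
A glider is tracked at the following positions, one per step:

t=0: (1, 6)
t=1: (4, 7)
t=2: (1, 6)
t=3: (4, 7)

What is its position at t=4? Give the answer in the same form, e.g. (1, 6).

(1, 6)

Step-to-step displacements: (+3, +1), (-3, -1), (+3, +1); each is -1× the previous.
step 4: (4, 7) + (-3, -1) → (1, 6)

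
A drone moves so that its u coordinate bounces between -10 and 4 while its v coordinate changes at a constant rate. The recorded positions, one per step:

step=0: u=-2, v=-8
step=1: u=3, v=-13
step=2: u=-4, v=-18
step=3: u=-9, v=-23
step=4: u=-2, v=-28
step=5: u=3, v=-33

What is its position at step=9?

u=3, v=-53

The u coordinate reflects between -10 and 4, moving 7 per step.
  step 6: 3 → -4
  step 7: -4 → -9
  step 8: -9 → -2
  step 9: -2 → 3
The v coordinate changes by -5 each step: at step 9 it is -53.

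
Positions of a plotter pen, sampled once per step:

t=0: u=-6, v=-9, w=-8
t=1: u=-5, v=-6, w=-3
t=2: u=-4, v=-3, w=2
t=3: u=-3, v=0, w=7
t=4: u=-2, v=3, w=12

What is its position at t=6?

The position changes by (+1,+3,+5) every step.
step 5: u=-2, v=3, w=12 + (+1,+3,+5) → u=-1, v=6, w=17
step 6: u=-1, v=6, w=17 + (+1,+3,+5) → u=0, v=9, w=22

u=0, v=9, w=22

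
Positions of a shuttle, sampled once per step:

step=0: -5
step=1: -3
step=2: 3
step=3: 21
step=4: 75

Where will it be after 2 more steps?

723

Step-to-step displacements: +2, +6, +18, +54; each is 3× the previous.
step 5: 75 + 162 → 237
step 6: 237 + 486 → 723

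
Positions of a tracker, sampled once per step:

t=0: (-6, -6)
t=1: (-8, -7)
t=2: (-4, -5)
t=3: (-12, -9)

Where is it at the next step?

(4, -1)

The jumps are (-2, -1), (+4, +2), (-8, -4) — a geometric progression with ratio -2.
step 4: (-12, -9) + (+16, +8) → (4, -1)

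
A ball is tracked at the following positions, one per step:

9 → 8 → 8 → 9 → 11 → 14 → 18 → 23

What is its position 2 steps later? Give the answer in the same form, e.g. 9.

Successive displacements: -1, +0, +1, +2, +3, +4, +5 — each changes by +1.
step 8: 23 + 6 → 29
step 9: 29 + 7 → 36

36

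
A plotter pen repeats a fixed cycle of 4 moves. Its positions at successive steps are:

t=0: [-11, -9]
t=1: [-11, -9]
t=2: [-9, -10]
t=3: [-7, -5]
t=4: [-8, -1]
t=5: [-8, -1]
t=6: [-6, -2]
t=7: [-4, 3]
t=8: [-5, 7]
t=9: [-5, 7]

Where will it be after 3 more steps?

[-2, 15]

Step-to-step displacements: [+0, +0], [+2, -1], [+2, +5], [-1, +4], [+0, +0], [+2, -1], [+2, +5], [-1, +4], [+0, +0] — a repeating cycle of length 4.
step 10: apply [+2, -1] → [-3, 6]
step 11: apply [+2, +5] → [-1, 11]
step 12: apply [-1, +4] → [-2, 15]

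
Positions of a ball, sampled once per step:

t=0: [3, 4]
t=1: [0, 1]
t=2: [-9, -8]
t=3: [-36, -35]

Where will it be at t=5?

Consecutive displacements [-3, -3], [-9, -9], [-27, -27] scale by a factor of 3 each step.
step 4: [-36, -35] + [-81, -81] → [-117, -116]
step 5: [-117, -116] + [-243, -243] → [-360, -359]

[-360, -359]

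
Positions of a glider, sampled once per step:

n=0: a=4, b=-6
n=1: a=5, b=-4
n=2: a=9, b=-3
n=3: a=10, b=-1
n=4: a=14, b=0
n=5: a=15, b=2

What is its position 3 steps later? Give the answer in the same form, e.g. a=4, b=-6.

a=24, b=6

Differencing gives (+1, +2), (+4, +1), (+1, +2), (+4, +1), (+1, +2). This is the pattern (+1, +2), (+4, +1) repeated.
step 6: apply (+4, +1) → a=19, b=3
step 7: apply (+1, +2) → a=20, b=5
step 8: apply (+4, +1) → a=24, b=6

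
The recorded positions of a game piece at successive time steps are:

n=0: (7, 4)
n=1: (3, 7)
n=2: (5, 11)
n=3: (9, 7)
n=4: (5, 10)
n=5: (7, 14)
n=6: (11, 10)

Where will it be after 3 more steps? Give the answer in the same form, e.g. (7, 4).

(13, 13)

Differencing gives (-4, +3), (+2, +4), (+4, -4), (-4, +3), (+2, +4), (+4, -4). This is the pattern (-4, +3), (+2, +4), (+4, -4) repeated.
step 7: apply (-4, +3) → (7, 13)
step 8: apply (+2, +4) → (9, 17)
step 9: apply (+4, -4) → (13, 13)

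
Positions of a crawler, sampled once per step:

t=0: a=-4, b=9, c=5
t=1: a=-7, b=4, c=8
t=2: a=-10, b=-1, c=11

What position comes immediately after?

The position changes by (-3, -5, +3) every step.
step 3: a=-10, b=-1, c=11 + (-3, -5, +3) → a=-13, b=-6, c=14

a=-13, b=-6, c=14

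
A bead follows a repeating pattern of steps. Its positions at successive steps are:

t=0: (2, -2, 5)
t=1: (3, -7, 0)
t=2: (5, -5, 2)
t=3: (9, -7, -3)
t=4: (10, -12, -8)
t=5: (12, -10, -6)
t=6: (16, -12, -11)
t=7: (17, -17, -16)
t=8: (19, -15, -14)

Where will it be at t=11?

(26, -20, -22)

Step-to-step displacements: (+1, -5, -5), (+2, +2, +2), (+4, -2, -5), (+1, -5, -5), (+2, +2, +2), (+4, -2, -5), (+1, -5, -5), (+2, +2, +2) — a repeating cycle of length 3.
step 9: apply (+4, -2, -5) → (23, -17, -19)
step 10: apply (+1, -5, -5) → (24, -22, -24)
step 11: apply (+2, +2, +2) → (26, -20, -22)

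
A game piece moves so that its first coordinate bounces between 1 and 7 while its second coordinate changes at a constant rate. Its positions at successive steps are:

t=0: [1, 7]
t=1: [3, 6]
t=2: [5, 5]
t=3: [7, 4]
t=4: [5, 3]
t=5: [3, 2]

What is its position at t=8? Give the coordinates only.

The first coordinate reflects between 1 and 7, moving 2 per step.
  step 6: 3 → 1
  step 7: 1 → 3
  step 8: 3 → 5
The second coordinate changes by -1 each step: at step 8 it is -1.

[5, -1]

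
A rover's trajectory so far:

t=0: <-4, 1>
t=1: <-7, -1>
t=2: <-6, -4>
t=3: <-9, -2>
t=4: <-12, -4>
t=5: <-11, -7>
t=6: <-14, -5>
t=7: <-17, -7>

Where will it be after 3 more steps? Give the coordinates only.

Differencing gives <-3, -2>, <+1, -3>, <-3, +2>, <-3, -2>, <+1, -3>, <-3, +2>, <-3, -2>. This is the pattern <-3, -2>, <+1, -3>, <-3, +2> repeated.
step 8: apply <+1, -3> → <-16, -10>
step 9: apply <-3, +2> → <-19, -8>
step 10: apply <-3, -2> → <-22, -10>

<-22, -10>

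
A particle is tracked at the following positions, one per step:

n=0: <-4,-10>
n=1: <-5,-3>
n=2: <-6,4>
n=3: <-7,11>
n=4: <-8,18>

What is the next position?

Each step adds <-1,+7> to the position.
step 5: <-8,18> + <-1,+7> → <-9,25>

<-9,25>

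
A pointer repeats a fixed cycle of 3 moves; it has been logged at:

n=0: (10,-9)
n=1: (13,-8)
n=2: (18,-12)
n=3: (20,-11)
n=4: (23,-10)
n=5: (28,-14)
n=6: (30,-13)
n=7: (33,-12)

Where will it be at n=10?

(43,-14)

The moves between consecutive positions are (+3,+1), (+5,-4), (+2,+1), (+3,+1), (+5,-4), (+2,+1), (+3,+1); they repeat the 3-cycle [(+3,+1), (+5,-4), (+2,+1)].
step 8: apply (+5,-4) → (38,-16)
step 9: apply (+2,+1) → (40,-15)
step 10: apply (+3,+1) → (43,-14)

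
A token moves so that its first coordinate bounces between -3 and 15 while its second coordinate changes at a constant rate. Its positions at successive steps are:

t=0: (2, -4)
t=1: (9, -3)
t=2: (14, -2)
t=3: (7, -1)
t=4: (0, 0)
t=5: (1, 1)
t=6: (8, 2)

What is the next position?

The first coordinate travels 7 per step and bounces off the walls at -3 and 15.
  step 7: 8 → 15
The second coordinate changes by +1 each step: at step 7 it is 3.

(15, 3)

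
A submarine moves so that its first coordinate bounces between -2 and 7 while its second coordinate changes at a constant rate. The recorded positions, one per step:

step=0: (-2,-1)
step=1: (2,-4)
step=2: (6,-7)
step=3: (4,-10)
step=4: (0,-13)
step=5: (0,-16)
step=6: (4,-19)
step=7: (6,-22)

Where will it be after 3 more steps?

The first coordinate reflects between -2 and 7, moving 4 per step.
  step 8: 6 → 2
  step 9: 2 → -2
  step 10: -2 → 2
The second coordinate changes by -3 each step: at step 10 it is -31.

(2,-31)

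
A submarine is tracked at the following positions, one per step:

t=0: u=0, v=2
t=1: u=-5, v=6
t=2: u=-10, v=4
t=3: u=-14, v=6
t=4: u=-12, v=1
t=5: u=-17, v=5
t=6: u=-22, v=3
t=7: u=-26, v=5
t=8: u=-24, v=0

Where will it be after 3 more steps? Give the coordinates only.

Step-to-step displacements: (-5, +4), (-5, -2), (-4, +2), (+2, -5), (-5, +4), (-5, -2), (-4, +2), (+2, -5) — a repeating cycle of length 4.
step 9: apply (-5, +4) → u=-29, v=4
step 10: apply (-5, -2) → u=-34, v=2
step 11: apply (-4, +2) → u=-38, v=4

u=-38, v=4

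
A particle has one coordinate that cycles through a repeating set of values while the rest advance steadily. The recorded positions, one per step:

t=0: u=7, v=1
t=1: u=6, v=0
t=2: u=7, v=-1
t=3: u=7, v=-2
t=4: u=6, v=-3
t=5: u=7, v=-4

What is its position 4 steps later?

u=7, v=-8

The u coordinate repeats the cycle [7, 6, 7] with period 3; step 9 mod 3 = 0, giving 7.
The v coordinate changes by -1 each step, so at step 9 it is 1 + 9·(-1) = -8.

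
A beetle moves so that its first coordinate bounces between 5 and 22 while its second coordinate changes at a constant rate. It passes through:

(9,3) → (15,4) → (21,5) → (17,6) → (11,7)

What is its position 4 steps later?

The first coordinate travels 6 per step and bounces off the walls at 5 and 22.
  step 5: 11 → 5
  step 6: 5 → 11
  step 7: 11 → 17
  step 8: 17 → 21
The second coordinate changes by +1 each step: at step 8 it is 11.

(21,11)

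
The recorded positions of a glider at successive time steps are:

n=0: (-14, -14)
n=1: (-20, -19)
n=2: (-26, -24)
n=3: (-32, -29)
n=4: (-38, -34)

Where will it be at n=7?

(-56, -49)

Constant displacement of (-6, -5) per step.
step 5: (-38, -34) + (-6, -5) → (-44, -39)
step 6: (-44, -39) + (-6, -5) → (-50, -44)
step 7: (-50, -44) + (-6, -5) → (-56, -49)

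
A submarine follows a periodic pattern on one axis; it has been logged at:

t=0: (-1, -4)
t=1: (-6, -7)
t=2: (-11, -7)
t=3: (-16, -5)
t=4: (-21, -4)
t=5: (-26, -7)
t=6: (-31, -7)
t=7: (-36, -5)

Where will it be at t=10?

(-51, -7)

The first coordinate changes by -5 each step, so at step 10 it is -1 + 10·(-5) = -51.
The second coordinate repeats the cycle [-4, -7, -7, -5] with period 4; step 10 mod 4 = 2, giving -7.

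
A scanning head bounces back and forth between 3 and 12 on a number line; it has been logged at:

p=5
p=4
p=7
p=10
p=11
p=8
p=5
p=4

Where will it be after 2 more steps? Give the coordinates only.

The value travels 3 per step and bounces off the walls at 3 and 12.
  step 8: 4 → 7
  step 9: 7 → 10

p=10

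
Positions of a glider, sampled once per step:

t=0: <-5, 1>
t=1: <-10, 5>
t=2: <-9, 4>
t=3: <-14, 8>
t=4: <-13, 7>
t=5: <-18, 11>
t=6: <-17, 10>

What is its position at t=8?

<-21, 13>

Step-to-step displacements: <-5, +4>, <+1, -1>, <-5, +4>, <+1, -1>, <-5, +4>, <+1, -1> — a repeating cycle of length 2.
step 7: apply <-5, +4> → <-22, 14>
step 8: apply <+1, -1> → <-21, 13>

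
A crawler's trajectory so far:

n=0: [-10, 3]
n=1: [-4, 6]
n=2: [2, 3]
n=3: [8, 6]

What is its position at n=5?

First: linear, +6 per step → 20 at step 5.
Second: cycles through 3, 6 every 2 steps. Step 5 lands at position 1 of the cycle → 6.

[20, 6]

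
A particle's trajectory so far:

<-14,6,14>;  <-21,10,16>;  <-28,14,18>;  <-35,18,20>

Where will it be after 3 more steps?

<-56,30,26>

The position changes by <-7,+4,+2> every step.
step 4: <-35,18,20> + <-7,+4,+2> → <-42,22,22>
step 5: <-42,22,22> + <-7,+4,+2> → <-49,26,24>
step 6: <-49,26,24> + <-7,+4,+2> → <-56,30,26>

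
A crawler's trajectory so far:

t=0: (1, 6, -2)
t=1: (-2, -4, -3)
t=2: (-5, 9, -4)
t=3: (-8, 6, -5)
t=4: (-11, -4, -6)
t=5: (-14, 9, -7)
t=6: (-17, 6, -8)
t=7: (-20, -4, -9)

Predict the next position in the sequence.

First: linear, -3 per step → -23 at step 8.
Second: cycles through 6, -4, 9 every 3 steps. Step 8 lands at position 2 of the cycle → 9.
Third: linear, -1 per step → -10 at step 8.

(-23, 9, -10)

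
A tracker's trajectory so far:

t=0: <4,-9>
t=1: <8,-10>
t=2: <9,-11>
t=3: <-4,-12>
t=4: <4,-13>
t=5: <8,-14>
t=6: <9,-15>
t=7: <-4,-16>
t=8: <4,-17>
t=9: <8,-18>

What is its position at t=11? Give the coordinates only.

First: cycles through 4, 8, 9, -4 every 4 steps. Step 11 lands at position 3 of the cycle → -4.
Second: linear, -1 per step → -20 at step 11.

<-4,-20>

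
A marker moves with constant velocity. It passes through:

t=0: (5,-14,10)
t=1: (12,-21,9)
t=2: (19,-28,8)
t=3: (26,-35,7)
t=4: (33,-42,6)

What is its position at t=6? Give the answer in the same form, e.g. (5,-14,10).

(47,-56,4)

Constant displacement of (+7,-7,-1) per step.
step 5: (33,-42,6) + (+7,-7,-1) → (40,-49,5)
step 6: (40,-49,5) + (+7,-7,-1) → (47,-56,4)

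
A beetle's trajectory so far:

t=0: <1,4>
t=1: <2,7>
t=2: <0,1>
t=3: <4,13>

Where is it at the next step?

<-4,-11>

The jumps are <+1,+3>, <-2,-6>, <+4,+12> — a geometric progression with ratio -2.
step 4: <4,13> + <-8,-24> → <-4,-11>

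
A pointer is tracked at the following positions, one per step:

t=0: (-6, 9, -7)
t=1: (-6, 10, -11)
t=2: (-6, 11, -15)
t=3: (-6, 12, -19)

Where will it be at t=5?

Constant displacement of (+0, +1, -4) per step.
step 4: (-6, 12, -19) + (+0, +1, -4) → (-6, 13, -23)
step 5: (-6, 13, -23) + (+0, +1, -4) → (-6, 14, -27)

(-6, 14, -27)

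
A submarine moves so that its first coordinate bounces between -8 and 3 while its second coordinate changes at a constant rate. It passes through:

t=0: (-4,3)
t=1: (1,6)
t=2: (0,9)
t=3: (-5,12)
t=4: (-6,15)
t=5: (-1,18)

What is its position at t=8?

The first coordinate travels 5 per step and bounces off the walls at -8 and 3.
  step 6: -1 → 2
  step 7: 2 → -3
  step 8: -3 → -8
The second coordinate changes by +3 each step: at step 8 it is 27.

(-8,27)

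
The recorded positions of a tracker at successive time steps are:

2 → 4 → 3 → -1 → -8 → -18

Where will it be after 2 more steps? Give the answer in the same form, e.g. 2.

Taking differences between consecutive positions: +2, -1, -4, -7, -10. These grow by -3 each step.
step 6: -18 − 13 → -31
step 7: -31 − 16 → -47

-47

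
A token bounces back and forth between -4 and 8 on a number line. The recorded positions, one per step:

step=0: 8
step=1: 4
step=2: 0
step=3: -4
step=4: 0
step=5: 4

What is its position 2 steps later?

4

The value travels 4 per step and bounces off the walls at -4 and 8.
  step 6: 4 → 8
  step 7: 8 → 4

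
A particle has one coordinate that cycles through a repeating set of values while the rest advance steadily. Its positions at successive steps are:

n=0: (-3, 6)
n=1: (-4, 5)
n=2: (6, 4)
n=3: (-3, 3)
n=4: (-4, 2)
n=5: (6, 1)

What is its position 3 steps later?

The first coordinate repeats the cycle [-3, -4, 6] with period 3; step 8 mod 3 = 2, giving 6.
The second coordinate changes by -1 each step, so at step 8 it is 6 + 8·(-1) = -2.

(6, -2)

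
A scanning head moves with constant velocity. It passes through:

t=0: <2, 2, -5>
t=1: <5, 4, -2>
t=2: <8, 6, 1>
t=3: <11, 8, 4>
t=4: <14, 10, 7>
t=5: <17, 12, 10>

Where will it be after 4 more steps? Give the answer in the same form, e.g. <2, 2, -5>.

Each step adds <+3, +2, +3> to the position.
step 6: <17, 12, 10> + <+3, +2, +3> → <20, 14, 13>
step 7: <20, 14, 13> + <+3, +2, +3> → <23, 16, 16>
step 8: <23, 16, 16> + <+3, +2, +3> → <26, 18, 19>
step 9: <26, 18, 19> + <+3, +2, +3> → <29, 20, 22>

<29, 20, 22>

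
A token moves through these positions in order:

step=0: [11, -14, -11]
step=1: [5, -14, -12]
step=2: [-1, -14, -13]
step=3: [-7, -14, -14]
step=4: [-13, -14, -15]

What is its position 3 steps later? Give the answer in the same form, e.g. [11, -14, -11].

[-31, -14, -18]

Each step adds [-6, +0, -1] to the position.
step 5: [-13, -14, -15] + [-6, +0, -1] → [-19, -14, -16]
step 6: [-19, -14, -16] + [-6, +0, -1] → [-25, -14, -17]
step 7: [-25, -14, -17] + [-6, +0, -1] → [-31, -14, -18]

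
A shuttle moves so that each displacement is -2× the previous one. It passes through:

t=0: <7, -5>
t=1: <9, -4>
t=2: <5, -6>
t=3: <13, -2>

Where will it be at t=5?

The jumps are <+2, +1>, <-4, -2>, <+8, +4> — a geometric progression with ratio -2.
step 4: <13, -2> + <-16, -8> → <-3, -10>
step 5: <-3, -10> + <+32, +16> → <29, 6>

<29, 6>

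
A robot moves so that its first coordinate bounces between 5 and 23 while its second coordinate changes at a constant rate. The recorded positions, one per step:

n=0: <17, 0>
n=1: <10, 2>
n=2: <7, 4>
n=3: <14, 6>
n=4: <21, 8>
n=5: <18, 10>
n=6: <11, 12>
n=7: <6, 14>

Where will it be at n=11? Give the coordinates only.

<12, 22>

The first coordinate travels 7 per step and bounces off the walls at 5 and 23.
  step 8: 6 → 13
  step 9: 13 → 20
  step 10: 20 → 19
  step 11: 19 → 12
The second coordinate changes by +2 each step: at step 11 it is 22.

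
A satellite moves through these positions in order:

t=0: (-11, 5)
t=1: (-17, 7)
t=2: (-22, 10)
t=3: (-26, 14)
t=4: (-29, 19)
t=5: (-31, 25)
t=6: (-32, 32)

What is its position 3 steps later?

Successive displacements: (-6, +2), (-5, +3), (-4, +4), (-3, +5), (-2, +6), (-1, +7) — each changes by (+1, +1).
step 7: (-32, 32) + (+0, +8) → (-32, 40)
step 8: (-32, 40) + (+1, +9) → (-31, 49)
step 9: (-31, 49) + (+2, +10) → (-29, 59)

(-29, 59)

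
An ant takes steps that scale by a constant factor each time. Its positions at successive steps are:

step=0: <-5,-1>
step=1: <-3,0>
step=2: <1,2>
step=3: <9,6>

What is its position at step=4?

<25,14>

Step-to-step displacements: <+2,+1>, <+4,+2>, <+8,+4>; each is 2× the previous.
step 4: <9,6> + <+16,+8> → <25,14>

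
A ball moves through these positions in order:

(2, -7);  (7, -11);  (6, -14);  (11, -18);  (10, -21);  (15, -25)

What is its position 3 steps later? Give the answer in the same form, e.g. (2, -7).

The moves between consecutive positions are (+5, -4), (-1, -3), (+5, -4), (-1, -3), (+5, -4); they repeat the 2-cycle [(+5, -4), (-1, -3)].
step 6: apply (-1, -3) → (14, -28)
step 7: apply (+5, -4) → (19, -32)
step 8: apply (-1, -3) → (18, -35)

(18, -35)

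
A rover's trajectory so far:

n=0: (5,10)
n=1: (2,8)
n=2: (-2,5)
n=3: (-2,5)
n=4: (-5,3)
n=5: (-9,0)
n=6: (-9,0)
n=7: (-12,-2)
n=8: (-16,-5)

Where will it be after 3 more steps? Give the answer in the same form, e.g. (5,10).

(-23,-10)

Differencing gives (-3,-2), (-4,-3), (+0,+0), (-3,-2), (-4,-3), (+0,+0), (-3,-2), (-4,-3). This is the pattern (-3,-2), (-4,-3), (+0,+0) repeated.
step 9: apply (+0,+0) → (-16,-5)
step 10: apply (-3,-2) → (-19,-7)
step 11: apply (-4,-3) → (-23,-10)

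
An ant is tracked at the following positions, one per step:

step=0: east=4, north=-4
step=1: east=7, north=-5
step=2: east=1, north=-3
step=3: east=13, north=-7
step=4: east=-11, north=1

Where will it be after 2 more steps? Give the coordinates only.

Step-to-step displacements: (+3, -1), (-6, +2), (+12, -4), (-24, +8); each is -2× the previous.
step 5: east=-11, north=1 + (+48, -16) → east=37, north=-15
step 6: east=37, north=-15 + (-96, +32) → east=-59, north=17

east=-59, north=17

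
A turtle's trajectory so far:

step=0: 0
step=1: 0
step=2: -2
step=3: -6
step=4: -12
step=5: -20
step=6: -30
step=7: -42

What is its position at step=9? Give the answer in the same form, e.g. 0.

First differences are +0, -2, -4, -6, -8, -10, -12; their common second difference is -2 (constant acceleration).
step 8: -42 − 14 → -56
step 9: -56 − 16 → -72

-72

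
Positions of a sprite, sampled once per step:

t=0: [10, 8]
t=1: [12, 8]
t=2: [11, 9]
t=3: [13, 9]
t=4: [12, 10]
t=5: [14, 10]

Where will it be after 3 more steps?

[14, 12]

Step-to-step displacements: [+2, +0], [-1, +1], [+2, +0], [-1, +1], [+2, +0] — a repeating cycle of length 2.
step 6: apply [-1, +1] → [13, 11]
step 7: apply [+2, +0] → [15, 11]
step 8: apply [-1, +1] → [14, 12]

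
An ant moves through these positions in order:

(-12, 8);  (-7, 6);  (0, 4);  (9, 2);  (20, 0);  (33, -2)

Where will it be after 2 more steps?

(65, -6)

First differences are (+5, -2), (+7, -2), (+9, -2), (+11, -2), (+13, -2); their common second difference is (+2, +0) (constant acceleration).
step 6: (33, -2) + (+15, -2) → (48, -4)
step 7: (48, -4) + (+17, -2) → (65, -6)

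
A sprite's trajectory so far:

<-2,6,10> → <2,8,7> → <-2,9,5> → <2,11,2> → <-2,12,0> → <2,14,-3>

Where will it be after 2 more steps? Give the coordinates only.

Differencing gives <+4,+2,-3>, <-4,+1,-2>, <+4,+2,-3>, <-4,+1,-2>, <+4,+2,-3>. This is the pattern <+4,+2,-3>, <-4,+1,-2> repeated.
step 6: apply <-4,+1,-2> → <-2,15,-5>
step 7: apply <+4,+2,-3> → <2,17,-8>

<2,17,-8>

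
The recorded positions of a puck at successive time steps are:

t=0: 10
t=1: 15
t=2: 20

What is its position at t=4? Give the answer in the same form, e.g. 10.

30

The position changes by +5 every step.
step 3: 20 + 5 → 25
step 4: 25 + 5 → 30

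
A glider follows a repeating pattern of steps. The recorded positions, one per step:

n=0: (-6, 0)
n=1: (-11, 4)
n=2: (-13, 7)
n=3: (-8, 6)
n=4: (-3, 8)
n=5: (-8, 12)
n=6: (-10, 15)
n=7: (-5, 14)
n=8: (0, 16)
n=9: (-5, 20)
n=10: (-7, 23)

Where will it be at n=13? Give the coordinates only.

(-2, 28)

Step-to-step displacements: (-5, +4), (-2, +3), (+5, -1), (+5, +2), (-5, +4), (-2, +3), (+5, -1), (+5, +2), (-5, +4), (-2, +3) — a repeating cycle of length 4.
step 11: apply (+5, -1) → (-2, 22)
step 12: apply (+5, +2) → (3, 24)
step 13: apply (-5, +4) → (-2, 28)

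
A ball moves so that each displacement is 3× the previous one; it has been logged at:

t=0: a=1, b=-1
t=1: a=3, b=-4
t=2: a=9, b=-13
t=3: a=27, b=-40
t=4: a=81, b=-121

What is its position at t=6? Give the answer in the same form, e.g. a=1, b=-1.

a=729, b=-1093

Consecutive displacements (+2,-3), (+6,-9), (+18,-27), (+54,-81) scale by a factor of 3 each step.
step 5: a=81, b=-121 + (+162,-243) → a=243, b=-364
step 6: a=243, b=-364 + (+486,-729) → a=729, b=-1093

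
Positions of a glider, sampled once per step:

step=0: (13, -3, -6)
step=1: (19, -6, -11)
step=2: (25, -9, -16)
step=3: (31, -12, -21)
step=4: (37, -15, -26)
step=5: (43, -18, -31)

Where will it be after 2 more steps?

(55, -24, -41)

Each step adds (+6, -3, -5) to the position.
step 6: (43, -18, -31) + (+6, -3, -5) → (49, -21, -36)
step 7: (49, -21, -36) + (+6, -3, -5) → (55, -24, -41)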